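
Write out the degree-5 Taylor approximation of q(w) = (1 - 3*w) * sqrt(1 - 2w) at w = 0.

Multiply each power in the prefactor through the base expansion.

w^5 + 7*w^4/8 + w^3 + 5*w^2/2 - 4*w + 1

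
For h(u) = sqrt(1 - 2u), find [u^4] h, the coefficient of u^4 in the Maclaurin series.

-5/8

h(0) = 1
h′(0) = -1
h′′(0) = -1
h′′′(0) = -3
h^(4)(0) = -15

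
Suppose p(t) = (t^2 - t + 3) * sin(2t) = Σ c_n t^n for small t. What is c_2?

Multiply each power in the prefactor through the base expansion.
p(0) = 0
p′(0) = 6
p′′(0) = -4

-2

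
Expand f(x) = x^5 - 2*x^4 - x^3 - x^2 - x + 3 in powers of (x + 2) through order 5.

(x + 2)^5 - 12*(x + 2)^4 + 55*(x + 2)^3 - 123*(x + 2)^2 + 135*(x + 2) - 55

Differentiate repeatedly and evaluate at the center.
[(x + 2)^0] = -55;  [(x + 2)^1] = 135;  [(x + 2)^2] = -123;  [(x + 2)^3] = 55;  [(x + 2)^4] = -12;  [(x + 2)^5] = 1.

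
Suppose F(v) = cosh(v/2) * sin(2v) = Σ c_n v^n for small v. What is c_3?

-13/12

Multiply the two series term by term and collect like powers.
[v^0] = 0;  [v^1] = 2;  [v^2] = 0;  [v^3] = -13/12.
So c_3 = F′′′(0)/3! = -13/12.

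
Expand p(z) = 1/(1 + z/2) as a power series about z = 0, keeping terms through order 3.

Differentiate repeatedly and evaluate at the center.
p(0) = 1
p′(0) = -1/2
p′′(0) = 1/2
p′′′(0) = -3/4

-z^3/8 + z^2/4 - z/2 + 1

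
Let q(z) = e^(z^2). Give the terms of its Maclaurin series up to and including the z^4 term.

z^4/2 + z^2 + 1

[z^0] = 1;  [z^1] = 0;  [z^2] = 1;  [z^3] = 0;  [z^4] = 1/2.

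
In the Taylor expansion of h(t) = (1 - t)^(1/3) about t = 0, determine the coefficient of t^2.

Compute the successive derivatives at the expansion point and divide by k!.
[t^0] = 1;  [t^1] = -1/3;  [t^2] = -1/9.
So c_2 = h′′(0)/2! = -1/9.

-1/9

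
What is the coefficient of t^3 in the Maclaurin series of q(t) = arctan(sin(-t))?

Let u equal the inner series; expand the outer function in u and truncate.
[t^0] = 0;  [t^1] = -1;  [t^2] = 0;  [t^3] = 1/2.

1/2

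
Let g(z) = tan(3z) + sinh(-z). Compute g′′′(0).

Add the two expansions coefficient-wise.
The coefficient of z^3 in the expansion is 53/6, so g′′′(0) = 3! * (53/6) = 53.

53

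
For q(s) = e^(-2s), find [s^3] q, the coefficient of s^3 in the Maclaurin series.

-4/3

[s^0] = 1;  [s^1] = -2;  [s^2] = 2;  [s^3] = -4/3.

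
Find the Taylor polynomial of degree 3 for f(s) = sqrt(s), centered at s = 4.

(s - 4)^3/512 - (s - 4)^2/64 + (s - 4)/4 + 2

f(4) = 2
f′(4) = 1/4
f′′(4) = -1/32
f′′′(4) = 3/256
The Taylor polynomial is Σ f^(k)(4)/k! · (s - 4)^k.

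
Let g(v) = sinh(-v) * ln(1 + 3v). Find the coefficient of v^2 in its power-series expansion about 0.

-3

Multiply the two series term by term and collect like powers.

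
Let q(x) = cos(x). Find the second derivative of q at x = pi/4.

-sqrt(2)/2

The coefficient of (x - pi/4)^2 in the expansion is -sqrt(2)/4, so q′′(pi/4) = 2! * (-sqrt(2)/4) = -sqrt(2)/2.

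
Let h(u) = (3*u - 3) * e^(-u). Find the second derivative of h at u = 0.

-9

Multiply each power in the prefactor through the base expansion.
The coefficient of u^2 in the expansion is -9/2, so h′′(0) = 2! * (-9/2) = -9.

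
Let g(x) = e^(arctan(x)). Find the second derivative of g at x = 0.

Let u equal the inner series; expand the outer function in u and truncate.
From the series, [x^2] g = 1/2; multiply by 2! = 2 to get 1.

1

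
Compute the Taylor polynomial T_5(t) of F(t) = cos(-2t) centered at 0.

2*t^4/3 - 2*t^2 + 1

F(0) = 1
F′(0) = 0
F′′(0) = -4
F′′′(0) = 0
F^(4)(0) = 16
F^(5)(0) = 0
Dividing each by k! gives the coefficients c_0, ..., c_5.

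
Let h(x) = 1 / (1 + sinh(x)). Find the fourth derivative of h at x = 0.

Use the geometric series for the reciprocal, then substitute.
From the series, [x^4] h = 4/3; multiply by 4! = 24 to get 32.

32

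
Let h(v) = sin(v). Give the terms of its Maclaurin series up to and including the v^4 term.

-v^3/6 + v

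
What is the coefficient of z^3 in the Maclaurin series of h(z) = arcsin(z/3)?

1/162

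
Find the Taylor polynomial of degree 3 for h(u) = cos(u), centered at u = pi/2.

Compute the successive derivatives at the expansion point and divide by k!.
h(pi/2) = 0
h′(pi/2) = -1
h′′(pi/2) = 0
h′′′(pi/2) = 1
The Taylor polynomial is Σ h^(k)(pi/2)/k! · (u - pi/2)^k.

(u - pi/2)^3/6 - (u - pi/2)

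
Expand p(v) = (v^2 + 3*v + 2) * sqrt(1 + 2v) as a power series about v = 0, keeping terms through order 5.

3*v^5/8 - v^4/4 + v^3/2 + 3*v^2 + 5*v + 2

Shift and add copies of the series according to the polynomial's terms.
p(0) = 2
p′(0) = 5
p′′(0) = 6
p′′′(0) = 3
p^(4)(0) = -6
p^(5)(0) = 45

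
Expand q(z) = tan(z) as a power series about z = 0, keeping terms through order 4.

z^3/3 + z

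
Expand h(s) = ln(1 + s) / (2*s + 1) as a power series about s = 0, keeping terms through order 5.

661*s^5/30 - 131*s^4/12 + 16*s^3/3 - 5*s^2/2 + s

Multiply the numerator's expansion by the denominator's geometric series.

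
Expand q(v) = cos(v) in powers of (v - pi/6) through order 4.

sqrt(3)*(v - pi/6)^4/48 + (v - pi/6)^3/12 - sqrt(3)*(v - pi/6)^2/4 - (v - pi/6)/2 + sqrt(3)/2

q(pi/6) = sqrt(3)/2
q′(pi/6) = -1/2
q′′(pi/6) = -sqrt(3)/2
q′′′(pi/6) = 1/2
q^(4)(pi/6) = sqrt(3)/2
Dividing each by k! gives the coefficients c_0, ..., c_4.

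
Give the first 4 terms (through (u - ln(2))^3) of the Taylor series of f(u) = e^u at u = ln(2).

(u - ln(2))^3/3 + (u - ln(2))^2 + 2*(u - ln(2)) + 2

f(ln(2)) = 2
f′(ln(2)) = 2
f′′(ln(2)) = 2
f′′′(ln(2)) = 2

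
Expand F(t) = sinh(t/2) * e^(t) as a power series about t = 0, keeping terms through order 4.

5*t^4/48 + 13*t^3/48 + t^2/2 + t/2

Write out both Maclaurin series and multiply, keeping only the needed powers.
F(0) = 0
F′(0) = 1/2
F′′(0) = 1
F′′′(0) = 13/8
F^(4)(0) = 5/2
Then c_k = F^(k)(0)/k! gives each Taylor coefficient.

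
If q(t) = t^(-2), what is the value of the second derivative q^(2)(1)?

Apply the Taylor formula c_k = f^(k)(a)/k!.
From the series, [(t - 1)^2] q = 3; multiply by 2! = 2 to get 6.

6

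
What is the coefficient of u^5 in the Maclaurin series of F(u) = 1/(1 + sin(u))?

Let u equal the inner series; expand the outer function in u and truncate.

-61/120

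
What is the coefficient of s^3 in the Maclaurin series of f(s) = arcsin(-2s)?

f(0) = 0
f′(0) = -2
f′′(0) = 0
f′′′(0) = -8
So c_3 = f′′′(0)/3! = -4/3.

-4/3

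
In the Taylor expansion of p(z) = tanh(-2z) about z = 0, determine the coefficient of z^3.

8/3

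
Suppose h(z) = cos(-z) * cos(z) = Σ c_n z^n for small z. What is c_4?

Write out both Maclaurin series and multiply, keeping only the needed powers.
h(0) = 1
h′(0) = 0
h′′(0) = -2
h′′′(0) = 0
h^(4)(0) = 8
Then c_k = h^(k)(0)/k! gives each Taylor coefficient.

1/3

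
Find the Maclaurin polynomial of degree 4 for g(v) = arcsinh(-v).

v^3/6 - v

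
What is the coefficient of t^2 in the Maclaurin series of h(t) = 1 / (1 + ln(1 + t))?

Expand as Σ (-1)^k u^k with u equal to the inner function's series.
h(0) = 1
h′(0) = -1
h′′(0) = 3

3/2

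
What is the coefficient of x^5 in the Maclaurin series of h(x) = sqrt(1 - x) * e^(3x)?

Multiply the two series term by term and collect like powers.
So c_5 = h^(5)(0)/5! = -833/1280.

-833/1280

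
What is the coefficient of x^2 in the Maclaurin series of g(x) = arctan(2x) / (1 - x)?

Multiply the numerator's expansion by the denominator's geometric series.
[x^0] = 0;  [x^1] = 2;  [x^2] = 2.

2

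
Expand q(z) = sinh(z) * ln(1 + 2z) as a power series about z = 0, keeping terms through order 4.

3*z^4 - 2*z^3 + 2*z^2

Take the Cauchy product of the two expansions.
q(0) = 0
q′(0) = 0
q′′(0) = 4
q′′′(0) = -12
q^(4)(0) = 72
Then c_k = q^(k)(0)/k! gives each Taylor coefficient.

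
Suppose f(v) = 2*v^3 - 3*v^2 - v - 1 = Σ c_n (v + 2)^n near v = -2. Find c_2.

-15

Compute the successive derivatives at the expansion point and divide by k!.
f(-2) = -27
f′(-2) = 35
f′′(-2) = -30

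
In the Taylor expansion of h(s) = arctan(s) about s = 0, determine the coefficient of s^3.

Differentiate repeatedly and evaluate at the center.
[s^0] = 0;  [s^1] = 1;  [s^2] = 0;  [s^3] = -1/3.
So c_3 = h′′′(0)/3! = -1/3.

-1/3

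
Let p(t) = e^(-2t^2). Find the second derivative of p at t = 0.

The coefficient of t^2 in the expansion is -2, so p′′(0) = 2! * (-2) = -4.

-4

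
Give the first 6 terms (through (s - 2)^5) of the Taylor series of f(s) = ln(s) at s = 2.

(s - 2)^5/160 - (s - 2)^4/64 + (s - 2)^3/24 - (s - 2)^2/8 + (s - 2)/2 + ln(2)

f(2) = ln(2)
f′(2) = 1/2
f′′(2) = -1/4
f′′′(2) = 1/4
f^(4)(2) = -3/8
f^(5)(2) = 3/4
The Taylor polynomial is Σ f^(k)(2)/k! · (s - 2)^k.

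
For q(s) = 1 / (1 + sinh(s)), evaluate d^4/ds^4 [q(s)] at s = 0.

Expand as Σ (-1)^k u^k with u equal to the inner function's series.
From the series, [s^4] q = 4/3; multiply by 4! = 24 to get 32.

32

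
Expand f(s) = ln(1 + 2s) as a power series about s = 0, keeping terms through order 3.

8*s^3/3 - 2*s^2 + 2*s

Use the known series and substitute for the argument.
[s^0] = 0;  [s^1] = 2;  [s^2] = -2;  [s^3] = 8/3.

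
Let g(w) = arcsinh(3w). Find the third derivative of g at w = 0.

-27

Differentiate repeatedly and evaluate at the center.
From the series, [w^3] g = -9/2; multiply by 3! = 6 to get -27.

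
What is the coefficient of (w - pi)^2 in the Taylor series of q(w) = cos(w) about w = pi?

1/2

[(w - pi)^0] = -1;  [(w - pi)^1] = 0;  [(w - pi)^2] = 1/2.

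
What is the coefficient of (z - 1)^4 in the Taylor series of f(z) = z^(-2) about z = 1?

5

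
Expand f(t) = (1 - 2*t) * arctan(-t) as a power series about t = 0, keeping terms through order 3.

t^3/3 + 2*t^2 - t

Distribute the polynomial across the series and collect like powers.
f(0) = 0
f′(0) = -1
f′′(0) = 4
f′′′(0) = 2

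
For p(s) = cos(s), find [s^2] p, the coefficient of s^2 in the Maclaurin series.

p(0) = 1
p′(0) = 0
p′′(0) = -1
Dividing each by k! gives the coefficients c_0, ..., c_2.

-1/2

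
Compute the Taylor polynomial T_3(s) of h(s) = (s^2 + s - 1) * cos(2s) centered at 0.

-2*s^3 + 3*s^2 + s - 1

Multiply each power in the prefactor through the base expansion.
h(0) = -1
h′(0) = 1
h′′(0) = 6
h′′′(0) = -12
Dividing each by k! gives the coefficients c_0, ..., c_3.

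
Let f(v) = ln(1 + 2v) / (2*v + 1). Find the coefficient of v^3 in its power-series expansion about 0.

Multiply the numerator's expansion by the denominator's geometric series.
[v^0] = 0;  [v^1] = 2;  [v^2] = -6;  [v^3] = 44/3.
So c_3 = f′′′(0)/3! = 44/3.

44/3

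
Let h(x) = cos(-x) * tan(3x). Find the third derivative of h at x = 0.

Expand each factor separately, then convolve coefficients.
From the series, [x^3] h = 15/2; multiply by 3! = 6 to get 45.

45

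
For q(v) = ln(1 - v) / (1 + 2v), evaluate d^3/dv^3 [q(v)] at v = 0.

Expand each factor separately, then convolve coefficients.
From the series, [v^3] q = -10/3; multiply by 3! = 6 to get -20.

-20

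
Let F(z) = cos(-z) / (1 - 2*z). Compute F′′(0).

Expand 1/(denominator) as a geometric series and multiply by the numerator's series.
The coefficient of z^2 in the expansion is 7/2, so F′′(0) = 2! * (7/2) = 7.

7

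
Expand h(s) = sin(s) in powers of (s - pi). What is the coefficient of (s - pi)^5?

-1/120

h(pi) = 0
h′(pi) = -1
h′′(pi) = 0
h′′′(pi) = 1
h^(4)(pi) = 0
h^(5)(pi) = -1
So c_5 = h^(5)(pi)/5! = -1/120.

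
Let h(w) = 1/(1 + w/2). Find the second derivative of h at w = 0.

1/2

From the series, [w^2] h = 1/4; multiply by 2! = 2 to get 1/2.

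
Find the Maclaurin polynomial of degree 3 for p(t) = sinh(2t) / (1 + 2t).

Write out both Maclaurin series and multiply, keeping only the needed powers.
p(0) = 0
p′(0) = 2
p′′(0) = -8
p′′′(0) = 56

28*t^3/3 - 4*t^2 + 2*t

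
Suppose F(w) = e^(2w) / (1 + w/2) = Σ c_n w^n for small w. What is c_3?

17/24

Expand each factor separately, then convolve coefficients.
[w^0] = 1;  [w^1] = 3/2;  [w^2] = 5/4;  [w^3] = 17/24.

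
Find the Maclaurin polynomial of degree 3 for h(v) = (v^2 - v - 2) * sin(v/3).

Distribute the polynomial across the series and collect like powers.
[v^0] = 0;  [v^1] = -2/3;  [v^2] = -1/3;  [v^3] = 28/81.

28*v^3/81 - v^2/3 - 2*v/3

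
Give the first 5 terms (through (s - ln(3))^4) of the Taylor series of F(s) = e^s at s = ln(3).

Compute the successive derivatives at the expansion point and divide by k!.
F(ln(3)) = 3
F′(ln(3)) = 3
F′′(ln(3)) = 3
F′′′(ln(3)) = 3
F^(4)(ln(3)) = 3

(s - ln(3))^4/8 + (s - ln(3))^3/2 + 3*(s - ln(3))^2/2 + 3*(s - ln(3)) + 3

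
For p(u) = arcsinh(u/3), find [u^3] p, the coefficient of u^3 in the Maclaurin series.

[u^0] = 0;  [u^1] = 1/3;  [u^2] = 0;  [u^3] = -1/162.
So c_3 = p′′′(0)/3! = -1/162.

-1/162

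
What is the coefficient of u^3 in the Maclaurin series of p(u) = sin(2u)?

-4/3

p(0) = 0
p′(0) = 2
p′′(0) = 0
p′′′(0) = -8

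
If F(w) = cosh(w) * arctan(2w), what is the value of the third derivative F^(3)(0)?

Write out both Maclaurin series and multiply, keeping only the needed powers.
From the series, [w^3] F = -5/3; multiply by 3! = 6 to get -10.

-10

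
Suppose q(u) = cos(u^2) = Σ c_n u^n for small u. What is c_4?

-1/2

q(0) = 1
q′(0) = 0
q′′(0) = 0
q′′′(0) = 0
q^(4)(0) = -12
So c_4 = q^(4)(0)/4! = -1/2.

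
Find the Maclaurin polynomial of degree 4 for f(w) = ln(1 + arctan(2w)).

4*w^4/3 - 2*w^2 + 2*w

Substitute the inner expansion into the outer series and collect powers.
f(0) = 0
f′(0) = 2
f′′(0) = -4
f′′′(0) = 0
f^(4)(0) = 32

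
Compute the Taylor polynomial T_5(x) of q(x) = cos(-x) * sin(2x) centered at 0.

Write out both Maclaurin series and multiply, keeping only the needed powers.
[x^0] = 0;  [x^1] = 2;  [x^2] = 0;  [x^3] = -7/3;  [x^4] = 0;  [x^5] = 61/60.

61*x^5/60 - 7*x^3/3 + 2*x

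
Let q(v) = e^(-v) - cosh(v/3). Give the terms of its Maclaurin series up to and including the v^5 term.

-v^5/120 + 10*v^4/243 - v^3/6 + 4*v^2/9 - v

Expand each term separately and add.
q(0) = 0
q′(0) = -1
q′′(0) = 8/9
q′′′(0) = -1
q^(4)(0) = 80/81
q^(5)(0) = -1
The Taylor polynomial is Σ q^(k)(0)/k! · v^k.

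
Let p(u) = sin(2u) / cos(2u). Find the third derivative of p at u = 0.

16

Invert the denominator's series and multiply.
The coefficient of u^3 in the expansion is 8/3, so p′′′(0) = 3! * (8/3) = 16.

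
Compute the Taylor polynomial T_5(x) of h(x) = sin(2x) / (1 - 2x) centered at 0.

Expand each factor separately, then convolve coefficients.
[x^0] = 0;  [x^1] = 2;  [x^2] = 4;  [x^3] = 20/3;  [x^4] = 40/3;  [x^5] = 404/15.

404*x^5/15 + 40*x^4/3 + 20*x^3/3 + 4*x^2 + 2*x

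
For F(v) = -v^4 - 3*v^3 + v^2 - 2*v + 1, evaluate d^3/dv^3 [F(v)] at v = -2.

From the series, [(v + 2)^3] F = 5; multiply by 3! = 6 to get 30.

30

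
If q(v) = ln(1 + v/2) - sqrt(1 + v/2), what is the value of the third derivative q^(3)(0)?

Expand each term separately and add.
The coefficient of v^3 in the expansion is 13/384, so q′′′(0) = 3! * (13/384) = 13/64.

13/64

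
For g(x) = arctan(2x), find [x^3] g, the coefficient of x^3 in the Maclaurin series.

Differentiate repeatedly and evaluate at the center.
g(0) = 0
g′(0) = 2
g′′(0) = 0
g′′′(0) = -16

-8/3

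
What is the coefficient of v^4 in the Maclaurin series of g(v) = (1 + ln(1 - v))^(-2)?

Substitute the inner expansion into the outer series and collect powers.
[v^0] = 1;  [v^1] = 2;  [v^2] = 4;  [v^3] = 23/3;  [v^4] = 57/4.

57/4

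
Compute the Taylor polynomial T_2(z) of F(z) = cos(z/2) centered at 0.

F(0) = 1
F′(0) = 0
F′′(0) = -1/4
Dividing each by k! gives the coefficients c_0, ..., c_2.

1 - z^2/8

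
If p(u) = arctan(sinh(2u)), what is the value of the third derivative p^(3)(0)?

Plug the Maclaurin series of the inner function into that of the outer and collect terms.
From the series, [u^3] p = -4/3; multiply by 3! = 6 to get -8.

-8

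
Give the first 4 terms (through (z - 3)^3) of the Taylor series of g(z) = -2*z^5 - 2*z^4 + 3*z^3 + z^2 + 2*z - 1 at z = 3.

-201*(z - 3)^3 - 620*(z - 3)^2 - 937*(z - 3) - 553

g(3) = -553
g′(3) = -937
g′′(3) = -1240
g′′′(3) = -1206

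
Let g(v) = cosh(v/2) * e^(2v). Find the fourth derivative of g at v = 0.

353/16

Multiply the two series term by term and collect like powers.
The coefficient of v^4 in the expansion is 353/384, so g^(4)(0) = 4! * (353/384) = 353/16.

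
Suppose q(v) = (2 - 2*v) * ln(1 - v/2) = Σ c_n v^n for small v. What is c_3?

1/6

Distribute the polynomial across the series and collect like powers.
q(0) = 0
q′(0) = -1
q′′(0) = 3/2
q′′′(0) = 1
So c_3 = q′′′(0)/3! = 1/6.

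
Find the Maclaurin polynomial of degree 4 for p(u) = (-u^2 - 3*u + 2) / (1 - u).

Shift and add copies of the series according to the polynomial's terms.
[u^0] = 2;  [u^1] = -1;  [u^2] = -2;  [u^3] = -2;  [u^4] = -2.

-2*u^4 - 2*u^3 - 2*u^2 - u + 2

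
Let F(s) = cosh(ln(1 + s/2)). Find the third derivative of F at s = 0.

Compose series: expand the inner function first, then feed it into the outer expansion.
The coefficient of s^3 in the expansion is -1/16, so F′′′(0) = 3! * (-1/16) = -3/8.

-3/8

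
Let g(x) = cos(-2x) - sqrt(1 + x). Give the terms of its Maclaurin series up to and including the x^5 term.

-7*x^5/256 + 271*x^4/384 - x^3/16 - 15*x^2/8 - x/2

Expand each term separately and add.
g(0) = 0
g′(0) = -1/2
g′′(0) = -15/4
g′′′(0) = -3/8
g^(4)(0) = 271/16
g^(5)(0) = -105/32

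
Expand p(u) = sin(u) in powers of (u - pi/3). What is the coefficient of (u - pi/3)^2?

-sqrt(3)/4

p(pi/3) = sqrt(3)/2
p′(pi/3) = 1/2
p′′(pi/3) = -sqrt(3)/2
So c_2 = p′′(pi/3)/2! = -sqrt(3)/4.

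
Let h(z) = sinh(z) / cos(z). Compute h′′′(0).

Divide the numerator series by the denominator series (power-series long division).
From the series, [z^3] h = 2/3; multiply by 3! = 6 to get 4.

4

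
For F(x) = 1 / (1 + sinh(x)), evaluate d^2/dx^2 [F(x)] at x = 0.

2

Expand as Σ (-1)^k u^k with u equal to the inner function's series.
From the series, [x^2] F = 1; multiply by 2! = 2 to get 2.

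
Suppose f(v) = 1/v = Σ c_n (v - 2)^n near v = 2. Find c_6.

1/128

[(v - 2)^0] = 1/2;  [(v - 2)^1] = -1/4;  [(v - 2)^2] = 1/8;  [(v - 2)^3] = -1/16;  [(v - 2)^4] = 1/32;  [(v - 2)^5] = -1/64;  [(v - 2)^6] = 1/128.
So c_6 = f^(6)(2)/6! = 1/128.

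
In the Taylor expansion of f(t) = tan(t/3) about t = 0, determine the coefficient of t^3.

1/81

f(0) = 0
f′(0) = 1/3
f′′(0) = 0
f′′′(0) = 2/27
The Taylor polynomial is Σ f^(k)(0)/k! · t^k.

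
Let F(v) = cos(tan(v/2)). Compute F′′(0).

Let u equal the inner series; expand the outer function in u and truncate.
The coefficient of v^2 in the expansion is -1/8, so F′′(0) = 2! * (-1/8) = -1/4.

-1/4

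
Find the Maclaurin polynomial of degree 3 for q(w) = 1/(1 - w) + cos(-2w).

w^3 - w^2 + w + 2

Expand each term separately and add.
[w^0] = 2;  [w^1] = 1;  [w^2] = -1;  [w^3] = 1.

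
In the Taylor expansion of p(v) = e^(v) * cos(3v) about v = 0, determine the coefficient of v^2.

-4

Expand each factor separately, then convolve coefficients.
p(0) = 1
p′(0) = 1
p′′(0) = -8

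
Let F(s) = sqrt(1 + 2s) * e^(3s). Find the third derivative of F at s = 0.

Write out both Maclaurin series and multiply, keeping only the needed powers.
The coefficient of s^3 in the expansion is 8, so F′′′(0) = 3! * (8) = 48.

48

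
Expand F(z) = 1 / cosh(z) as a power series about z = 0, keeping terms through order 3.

Divide the numerator series by the denominator series (power-series long division).
F(0) = 1
F′(0) = 0
F′′(0) = -1
F′′′(0) = 0
Then c_k = F^(k)(0)/k! gives each Taylor coefficient.

1 - z^2/2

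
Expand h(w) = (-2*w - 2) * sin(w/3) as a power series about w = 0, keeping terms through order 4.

w^4/81 + w^3/81 - 2*w^2/3 - 2*w/3

Multiply each power in the prefactor through the base expansion.
[w^0] = 0;  [w^1] = -2/3;  [w^2] = -2/3;  [w^3] = 1/81;  [w^4] = 1/81.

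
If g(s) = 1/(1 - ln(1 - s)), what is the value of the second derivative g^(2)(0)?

Compose series: expand the inner function first, then feed it into the outer expansion.
The coefficient of s^2 in the expansion is 1/2, so g′′(0) = 2! * (1/2) = 1.

1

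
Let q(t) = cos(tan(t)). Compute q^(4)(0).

Substitute the inner expansion into the outer series and collect powers.
From the series, [t^4] q = -7/24; multiply by 4! = 24 to get -7.

-7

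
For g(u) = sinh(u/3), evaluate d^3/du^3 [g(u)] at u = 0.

The coefficient of u^3 in the expansion is 1/162, so g′′′(0) = 3! * (1/162) = 1/27.

1/27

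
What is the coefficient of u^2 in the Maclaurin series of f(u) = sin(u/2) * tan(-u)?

-1/2

Write out both Maclaurin series and multiply, keeping only the needed powers.
[u^0] = 0;  [u^1] = 0;  [u^2] = -1/2.
So c_2 = f′′(0)/2! = -1/2.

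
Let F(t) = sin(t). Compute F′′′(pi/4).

The coefficient of (t - pi/4)^3 in the expansion is -sqrt(2)/12, so F′′′(pi/4) = 3! * (-sqrt(2)/12) = -sqrt(2)/2.

-sqrt(2)/2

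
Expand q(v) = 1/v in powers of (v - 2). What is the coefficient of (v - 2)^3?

-1/16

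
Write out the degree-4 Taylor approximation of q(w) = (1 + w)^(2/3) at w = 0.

-7*w^4/243 + 4*w^3/81 - w^2/9 + 2*w/3 + 1

[w^0] = 1;  [w^1] = 2/3;  [w^2] = -1/9;  [w^3] = 4/81;  [w^4] = -7/243.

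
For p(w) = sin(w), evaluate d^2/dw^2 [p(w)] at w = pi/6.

-1/2

Use the known series and substitute for the argument.
From the series, [(w - pi/6)^2] p = -1/4; multiply by 2! = 2 to get -1/2.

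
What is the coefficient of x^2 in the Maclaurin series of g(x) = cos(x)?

Differentiate repeatedly and evaluate at the center.
g(0) = 1
g′(0) = 0
g′′(0) = -1
Dividing each by k! gives the coefficients c_0, ..., c_2.

-1/2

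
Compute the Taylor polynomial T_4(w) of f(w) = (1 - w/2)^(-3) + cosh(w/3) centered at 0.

3647*w^4/3888 + 5*w^3/4 + 14*w^2/9 + 3*w/2 + 2

Expand each term separately and add.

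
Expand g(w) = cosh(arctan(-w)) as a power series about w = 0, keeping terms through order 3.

Substitute the inner expansion into the outer series and collect powers.
[w^0] = 1;  [w^1] = 0;  [w^2] = 1/2;  [w^3] = 0.

w^2/2 + 1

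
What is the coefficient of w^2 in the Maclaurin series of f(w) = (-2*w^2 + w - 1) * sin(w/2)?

1/2

Shift and add copies of the series according to the polynomial's terms.
f(0) = 0
f′(0) = -1/2
f′′(0) = 1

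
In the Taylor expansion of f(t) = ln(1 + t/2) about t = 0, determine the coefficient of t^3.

1/24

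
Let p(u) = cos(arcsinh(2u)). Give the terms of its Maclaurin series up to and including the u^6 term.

Substitute the inner expansion into the outer series and collect powers.
p(0) = 1
p′(0) = 0
p′′(0) = -4
p′′′(0) = 0
p^(4)(0) = 80
p^(5)(0) = 0
p^(6)(0) = -5440
Dividing each by k! gives the coefficients c_0, ..., c_6.

-68*u^6/9 + 10*u^4/3 - 2*u^2 + 1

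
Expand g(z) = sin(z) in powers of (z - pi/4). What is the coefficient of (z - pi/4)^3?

-sqrt(2)/12

g(pi/4) = sqrt(2)/2
g′(pi/4) = sqrt(2)/2
g′′(pi/4) = -sqrt(2)/2
g′′′(pi/4) = -sqrt(2)/2
So c_3 = g′′′(pi/4)/3! = -sqrt(2)/12.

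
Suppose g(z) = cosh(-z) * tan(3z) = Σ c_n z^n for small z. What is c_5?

1481/40

Expand each factor separately, then convolve coefficients.
g(0) = 0
g′(0) = 3
g′′(0) = 0
g′′′(0) = 63
g^(4)(0) = 0
g^(5)(0) = 4443
Dividing each by k! gives the coefficients c_0, ..., c_5.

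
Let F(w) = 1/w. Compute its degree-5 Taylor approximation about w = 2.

[(w - 2)^0] = 1/2;  [(w - 2)^1] = -1/4;  [(w - 2)^2] = 1/8;  [(w - 2)^3] = -1/16;  [(w - 2)^4] = 1/32;  [(w - 2)^5] = -1/64.

-(w - 2)^5/64 + (w - 2)^4/32 - (w - 2)^3/16 + (w - 2)^2/8 - (w - 2)/4 + 1/2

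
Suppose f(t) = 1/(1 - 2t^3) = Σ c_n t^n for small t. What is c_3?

Apply the Taylor formula c_k = f^(k)(a)/k!.
f(0) = 1
f′(0) = 0
f′′(0) = 0
f′′′(0) = 12
Dividing each by k! gives the coefficients c_0, ..., c_3.

2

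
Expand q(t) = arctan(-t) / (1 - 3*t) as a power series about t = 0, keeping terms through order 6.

Expand 1/(denominator) as a geometric series and multiply by the numerator's series.

-1173*t^6/5 - 391*t^5/5 - 26*t^4 - 26*t^3/3 - 3*t^2 - t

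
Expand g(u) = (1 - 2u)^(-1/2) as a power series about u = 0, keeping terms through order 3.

5*u^3/2 + 3*u^2/2 + u + 1

g(0) = 1
g′(0) = 1
g′′(0) = 3
g′′′(0) = 15
Then c_k = g^(k)(0)/k! gives each Taylor coefficient.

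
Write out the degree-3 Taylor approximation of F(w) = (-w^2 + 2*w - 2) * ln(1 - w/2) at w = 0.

Distribute the polynomial across the series and collect like powers.
F(0) = 0
F′(0) = 1
F′′(0) = -3/2
F′′′(0) = 2

w^3/3 - 3*w^2/4 + w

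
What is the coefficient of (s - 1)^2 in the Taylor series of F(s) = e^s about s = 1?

e/2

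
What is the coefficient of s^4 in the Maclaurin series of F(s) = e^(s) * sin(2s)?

-1

Take the Cauchy product of the two expansions.
So c_4 = F^(4)(0)/4! = -1.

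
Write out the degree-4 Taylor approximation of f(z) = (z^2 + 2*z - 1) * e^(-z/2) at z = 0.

Distribute the polynomial across the series and collect like powers.
[z^0] = -1;  [z^1] = 5/2;  [z^2] = -1/8;  [z^3] = -11/48;  [z^4] = 31/384.

31*z^4/384 - 11*z^3/48 - z^2/8 + 5*z/2 - 1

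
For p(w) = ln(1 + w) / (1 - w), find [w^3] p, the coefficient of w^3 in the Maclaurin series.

Write out both Maclaurin series and multiply, keeping only the needed powers.
p(0) = 0
p′(0) = 1
p′′(0) = 1
p′′′(0) = 5
Dividing each by k! gives the coefficients c_0, ..., c_3.

5/6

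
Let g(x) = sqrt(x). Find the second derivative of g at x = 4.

Use the known series and substitute for the argument.
The coefficient of (x - 4)^2 in the expansion is -1/64, so g′′(4) = 2! * (-1/64) = -1/32.

-1/32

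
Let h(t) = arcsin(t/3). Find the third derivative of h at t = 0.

Use the known series and substitute for the argument.
From the series, [t^3] h = 1/162; multiply by 3! = 6 to get 1/27.

1/27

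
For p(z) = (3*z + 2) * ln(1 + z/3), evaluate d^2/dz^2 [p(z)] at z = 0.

16/9

Distribute the polynomial across the series and collect like powers.
The coefficient of z^2 in the expansion is 8/9, so p′′(0) = 2! * (8/9) = 16/9.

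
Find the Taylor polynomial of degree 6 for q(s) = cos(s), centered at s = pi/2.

-(s - pi/2)^5/120 + (s - pi/2)^3/6 - (s - pi/2)

Compute the successive derivatives at the expansion point and divide by k!.
[(s - pi/2)^0] = 0;  [(s - pi/2)^1] = -1;  [(s - pi/2)^2] = 0;  [(s - pi/2)^3] = 1/6;  [(s - pi/2)^4] = 0;  [(s - pi/2)^5] = -1/120;  [(s - pi/2)^6] = 0.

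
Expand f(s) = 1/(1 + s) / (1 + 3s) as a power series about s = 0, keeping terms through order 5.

Multiply the two series term by term and collect like powers.
f(0) = 1
f′(0) = -4
f′′(0) = 26
f′′′(0) = -240
f^(4)(0) = 2904
f^(5)(0) = -43680

-364*s^5 + 121*s^4 - 40*s^3 + 13*s^2 - 4*s + 1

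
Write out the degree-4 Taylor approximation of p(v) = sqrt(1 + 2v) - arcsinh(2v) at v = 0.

Combine the two series term by term.
p(0) = 1
p′(0) = -1
p′′(0) = -1
p′′′(0) = 11
p^(4)(0) = -15
The Taylor polynomial is Σ p^(k)(0)/k! · v^k.

-5*v^4/8 + 11*v^3/6 - v^2/2 - v + 1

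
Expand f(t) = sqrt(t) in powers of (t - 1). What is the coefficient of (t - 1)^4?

[(t - 1)^0] = 1;  [(t - 1)^1] = 1/2;  [(t - 1)^2] = -1/8;  [(t - 1)^3] = 1/16;  [(t - 1)^4] = -5/128.

-5/128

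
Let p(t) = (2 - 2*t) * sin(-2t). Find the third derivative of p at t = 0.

Distribute the polynomial across the series and collect like powers.
The coefficient of t^3 in the expansion is 8/3, so p′′′(0) = 3! * (8/3) = 16.

16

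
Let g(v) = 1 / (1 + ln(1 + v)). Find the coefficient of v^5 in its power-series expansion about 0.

Expand as Σ (-1)^k u^k with u equal to the inner function's series.
[v^0] = 1;  [v^1] = -1;  [v^2] = 3/2;  [v^3] = -7/3;  [v^4] = 11/3;  [v^5] = -347/60.
So c_5 = g^(5)(0)/5! = -347/60.

-347/60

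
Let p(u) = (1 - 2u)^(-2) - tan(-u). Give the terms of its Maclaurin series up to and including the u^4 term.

Add the two expansions coefficient-wise.
[u^0] = 1;  [u^1] = 5;  [u^2] = 12;  [u^3] = 97/3;  [u^4] = 80.

80*u^4 + 97*u^3/3 + 12*u^2 + 5*u + 1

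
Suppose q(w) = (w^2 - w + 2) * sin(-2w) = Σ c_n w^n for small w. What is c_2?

Shift and add copies of the series according to the polynomial's terms.
So c_2 = q′′(0)/2! = 2.

2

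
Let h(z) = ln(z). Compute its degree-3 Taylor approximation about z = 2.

(z - 2)^3/24 - (z - 2)^2/8 + (z - 2)/2 + ln(2)

h(2) = ln(2)
h′(2) = 1/2
h′′(2) = -1/4
h′′′(2) = 1/4
Dividing each by k! gives the coefficients c_0, ..., c_3.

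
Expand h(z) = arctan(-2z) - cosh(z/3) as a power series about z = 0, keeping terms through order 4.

-z^4/1944 + 8*z^3/3 - z^2/18 - 2*z - 1

Add the two expansions coefficient-wise.
h(0) = -1
h′(0) = -2
h′′(0) = -1/9
h′′′(0) = 16
h^(4)(0) = -1/81
Then c_k = h^(k)(0)/k! gives each Taylor coefficient.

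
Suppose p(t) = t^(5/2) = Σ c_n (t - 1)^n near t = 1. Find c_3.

5/16

p(1) = 1
p′(1) = 5/2
p′′(1) = 15/4
p′′′(1) = 15/8
Dividing each by k! gives the coefficients c_0, ..., c_3.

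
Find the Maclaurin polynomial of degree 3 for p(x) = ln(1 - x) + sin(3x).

-29*x^3/6 - x^2/2 + 2*x

Expand each term separately and add.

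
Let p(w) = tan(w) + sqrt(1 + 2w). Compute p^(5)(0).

Combine the two series term by term.
The coefficient of w^5 in the expansion is 121/120, so p^(5)(0) = 5! * (121/120) = 121.

121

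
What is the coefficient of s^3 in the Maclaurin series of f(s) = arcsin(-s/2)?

-1/48

f(0) = 0
f′(0) = -1/2
f′′(0) = 0
f′′′(0) = -1/8
Then c_k = f^(k)(0)/k! gives each Taylor coefficient.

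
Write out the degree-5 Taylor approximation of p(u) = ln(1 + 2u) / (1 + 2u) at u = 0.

1096*u^5/15 - 100*u^4/3 + 44*u^3/3 - 6*u^2 + 2*u

Multiply the two series term by term and collect like powers.
[u^0] = 0;  [u^1] = 2;  [u^2] = -6;  [u^3] = 44/3;  [u^4] = -100/3;  [u^5] = 1096/15.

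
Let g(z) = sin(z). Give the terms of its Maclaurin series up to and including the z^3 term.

-z^3/6 + z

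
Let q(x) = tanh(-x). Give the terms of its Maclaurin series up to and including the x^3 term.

x^3/3 - x

Differentiate repeatedly and evaluate at the center.
q(0) = 0
q′(0) = -1
q′′(0) = 0
q′′′(0) = 2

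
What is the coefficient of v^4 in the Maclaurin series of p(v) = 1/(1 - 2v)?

p(0) = 1
p′(0) = 2
p′′(0) = 8
p′′′(0) = 48
p^(4)(0) = 384
So c_4 = p^(4)(0)/4! = 16.

16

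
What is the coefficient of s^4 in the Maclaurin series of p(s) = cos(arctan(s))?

3/8

Let u equal the inner series; expand the outer function in u and truncate.
[s^0] = 1;  [s^1] = 0;  [s^2] = -1/2;  [s^3] = 0;  [s^4] = 3/8.
So c_4 = p^(4)(0)/4! = 3/8.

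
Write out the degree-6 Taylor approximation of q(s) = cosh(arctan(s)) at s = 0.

Let u equal the inner series; expand the outer function in u and truncate.
[s^0] = 1;  [s^1] = 0;  [s^2] = 1/2;  [s^3] = 0;  [s^4] = -7/24;  [s^5] = 0;  [s^6] = 29/144.

29*s^6/144 - 7*s^4/24 + s^2/2 + 1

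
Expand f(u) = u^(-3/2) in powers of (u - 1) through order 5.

-693*(u - 1)^5/256 + 315*(u - 1)^4/128 - 35*(u - 1)^3/16 + 15*(u - 1)^2/8 - 3*(u - 1)/2 + 1

Compute the successive derivatives at the expansion point and divide by k!.
f(1) = 1
f′(1) = -3/2
f′′(1) = 15/4
f′′′(1) = -105/8
f^(4)(1) = 945/16
f^(5)(1) = -10395/32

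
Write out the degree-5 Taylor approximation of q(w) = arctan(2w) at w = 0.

[w^0] = 0;  [w^1] = 2;  [w^2] = 0;  [w^3] = -8/3;  [w^4] = 0;  [w^5] = 32/5.

32*w^5/5 - 8*w^3/3 + 2*w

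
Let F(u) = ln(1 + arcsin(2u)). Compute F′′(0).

Plug the Maclaurin series of the inner function into that of the outer and collect terms.
The coefficient of u^2 in the expansion is -2, so F′′(0) = 2! * (-2) = -4.

-4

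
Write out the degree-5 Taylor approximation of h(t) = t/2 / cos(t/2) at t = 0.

5*t^5/768 + t^3/16 + t/2

Invert the denominator's series and multiply.
h(0) = 0
h′(0) = 1/2
h′′(0) = 0
h′′′(0) = 3/8
h^(4)(0) = 0
h^(5)(0) = 25/32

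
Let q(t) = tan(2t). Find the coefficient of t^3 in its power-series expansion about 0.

8/3

Use the known series and substitute for the argument.
[t^0] = 0;  [t^1] = 2;  [t^2] = 0;  [t^3] = 8/3.
So c_3 = q′′′(0)/3! = 8/3.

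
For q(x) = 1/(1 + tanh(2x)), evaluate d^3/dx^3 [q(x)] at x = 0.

Substitute the inner expansion into the outer series and collect powers.
From the series, [x^3] q = -16/3; multiply by 3! = 6 to get -32.

-32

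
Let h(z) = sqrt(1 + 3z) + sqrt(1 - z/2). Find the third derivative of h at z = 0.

Expand each term separately and add.
The coefficient of z^3 in the expansion is 215/128, so h′′′(0) = 3! * (215/128) = 645/64.

645/64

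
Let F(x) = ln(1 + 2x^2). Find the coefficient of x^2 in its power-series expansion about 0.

2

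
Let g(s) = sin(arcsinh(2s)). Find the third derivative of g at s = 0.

Substitute the inner expansion into the outer series and collect powers.
From the series, [s^3] g = -8/3; multiply by 3! = 6 to get -16.

-16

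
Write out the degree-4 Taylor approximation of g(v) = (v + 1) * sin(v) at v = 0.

-v^4/6 - v^3/6 + v^2 + v

Shift and add copies of the series according to the polynomial's terms.
g(0) = 0
g′(0) = 1
g′′(0) = 2
g′′′(0) = -1
g^(4)(0) = -4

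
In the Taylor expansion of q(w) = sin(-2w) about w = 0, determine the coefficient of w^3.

Differentiate repeatedly and evaluate at the center.
[w^0] = 0;  [w^1] = -2;  [w^2] = 0;  [w^3] = 4/3.

4/3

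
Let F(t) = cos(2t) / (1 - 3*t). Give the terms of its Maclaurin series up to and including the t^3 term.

Multiply the numerator's expansion by the denominator's geometric series.
F(0) = 1
F′(0) = 3
F′′(0) = 14
F′′′(0) = 126
Dividing each by k! gives the coefficients c_0, ..., c_3.

21*t^3 + 7*t^2 + 3*t + 1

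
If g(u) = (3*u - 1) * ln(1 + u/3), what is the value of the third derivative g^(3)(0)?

Multiply each power in the prefactor through the base expansion.
The coefficient of u^3 in the expansion is -29/162, so g′′′(0) = 3! * (-29/162) = -29/27.

-29/27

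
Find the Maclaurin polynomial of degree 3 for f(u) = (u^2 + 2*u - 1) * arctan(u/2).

13*u^3/24 + u^2 - u/2

Distribute the polynomial across the series and collect like powers.
f(0) = 0
f′(0) = -1/2
f′′(0) = 2
f′′′(0) = 13/4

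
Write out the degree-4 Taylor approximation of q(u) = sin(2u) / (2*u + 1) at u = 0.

Expand 1/(denominator) as a geometric series and multiply by the numerator's series.

-40*u^4/3 + 20*u^3/3 - 4*u^2 + 2*u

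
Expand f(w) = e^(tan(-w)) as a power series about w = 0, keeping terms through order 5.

Compose series: expand the inner function first, then feed it into the outer expansion.
f(0) = 1
f′(0) = -1
f′′(0) = 1
f′′′(0) = -3
f^(4)(0) = 9
f^(5)(0) = -37
The Taylor polynomial is Σ f^(k)(0)/k! · w^k.

-37*w^5/120 + 3*w^4/8 - w^3/2 + w^2/2 - w + 1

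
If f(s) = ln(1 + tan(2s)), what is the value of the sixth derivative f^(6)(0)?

-31744

Plug the Maclaurin series of the inner function into that of the outer and collect terms.
The coefficient of s^6 in the expansion is -1984/45, so f^(6)(0) = 6! * (-1984/45) = -31744.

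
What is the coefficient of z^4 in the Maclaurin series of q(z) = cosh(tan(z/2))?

3/128

Plug the Maclaurin series of the inner function into that of the outer and collect terms.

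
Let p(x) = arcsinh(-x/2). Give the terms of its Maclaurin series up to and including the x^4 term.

Differentiate repeatedly and evaluate at the center.
p(0) = 0
p′(0) = -1/2
p′′(0) = 0
p′′′(0) = 1/8
p^(4)(0) = 0

x^3/48 - x/2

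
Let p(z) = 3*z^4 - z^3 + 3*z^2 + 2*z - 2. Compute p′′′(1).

Use the known series and substitute for the argument.
The coefficient of (z - 1)^3 in the expansion is 11, so p′′′(1) = 3! * (11) = 66.

66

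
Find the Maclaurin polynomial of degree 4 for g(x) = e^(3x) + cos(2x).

97*x^4/24 + 9*x^3/2 + 5*x^2/2 + 3*x + 2

Add the two expansions coefficient-wise.
[x^0] = 2;  [x^1] = 3;  [x^2] = 5/2;  [x^3] = 9/2;  [x^4] = 97/24.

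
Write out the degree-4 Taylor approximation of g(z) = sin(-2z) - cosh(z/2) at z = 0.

Add the two expansions coefficient-wise.
[z^0] = -1;  [z^1] = -2;  [z^2] = -1/8;  [z^3] = 4/3;  [z^4] = -1/384.

-z^4/384 + 4*z^3/3 - z^2/8 - 2*z - 1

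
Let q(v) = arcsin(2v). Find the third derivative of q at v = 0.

8

The coefficient of v^3 in the expansion is 4/3, so q′′′(0) = 3! * (4/3) = 8.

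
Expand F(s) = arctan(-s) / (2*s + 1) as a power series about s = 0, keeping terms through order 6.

Use 1/(1 - r) = Σ r^k on the denominator, then take the Cauchy product.
[s^0] = 0;  [s^1] = -1;  [s^2] = 2;  [s^3] = -11/3;  [s^4] = 22/3;  [s^5] = -223/15;  [s^6] = 446/15.

446*s^6/15 - 223*s^5/15 + 22*s^4/3 - 11*s^3/3 + 2*s^2 - s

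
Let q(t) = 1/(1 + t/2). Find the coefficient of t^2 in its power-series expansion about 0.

Differentiate repeatedly and evaluate at the center.
q(0) = 1
q′(0) = -1/2
q′′(0) = 1/2
The Taylor polynomial is Σ q^(k)(0)/k! · t^k.

1/4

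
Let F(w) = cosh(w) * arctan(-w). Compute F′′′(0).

Write out both Maclaurin series and multiply, keeping only the needed powers.
The coefficient of w^3 in the expansion is -1/6, so F′′′(0) = 3! * (-1/6) = -1.

-1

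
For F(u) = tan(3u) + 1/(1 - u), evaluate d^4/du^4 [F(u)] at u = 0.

Add the two expansions coefficient-wise.
The coefficient of u^4 in the expansion is 1, so F^(4)(0) = 4! * (1) = 24.

24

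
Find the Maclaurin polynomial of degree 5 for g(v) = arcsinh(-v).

-3*v^5/40 + v^3/6 - v

g(0) = 0
g′(0) = -1
g′′(0) = 0
g′′′(0) = 1
g^(4)(0) = 0
g^(5)(0) = -9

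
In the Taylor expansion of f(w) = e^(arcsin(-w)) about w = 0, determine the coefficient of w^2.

1/2

Plug the Maclaurin series of the inner function into that of the outer and collect terms.
f(0) = 1
f′(0) = -1
f′′(0) = 1
So c_2 = f′′(0)/2! = 1/2.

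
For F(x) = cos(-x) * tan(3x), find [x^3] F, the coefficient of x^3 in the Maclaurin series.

Write out both Maclaurin series and multiply, keeping only the needed powers.
[x^0] = 0;  [x^1] = 3;  [x^2] = 0;  [x^3] = 15/2.

15/2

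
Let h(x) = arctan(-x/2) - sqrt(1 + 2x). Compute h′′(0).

1

Combine the two series term by term.
The coefficient of x^2 in the expansion is 1/2, so h′′(0) = 2! * (1/2) = 1.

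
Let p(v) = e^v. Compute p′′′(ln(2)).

2

From the series, [(v - ln(2))^3] p = 1/3; multiply by 3! = 6 to get 2.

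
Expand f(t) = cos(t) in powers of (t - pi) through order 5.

-(t - pi)^4/24 + (t - pi)^2/2 - 1

f(pi) = -1
f′(pi) = 0
f′′(pi) = 1
f′′′(pi) = 0
f^(4)(pi) = -1
f^(5)(pi) = 0
Dividing each by k! gives the coefficients c_0, ..., c_5.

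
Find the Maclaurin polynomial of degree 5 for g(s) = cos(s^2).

g(0) = 1
g′(0) = 0
g′′(0) = 0
g′′′(0) = 0
g^(4)(0) = -12
g^(5)(0) = 0

1 - s^4/2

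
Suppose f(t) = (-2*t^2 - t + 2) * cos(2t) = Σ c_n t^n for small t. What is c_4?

16/3

Multiply each power in the prefactor through the base expansion.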